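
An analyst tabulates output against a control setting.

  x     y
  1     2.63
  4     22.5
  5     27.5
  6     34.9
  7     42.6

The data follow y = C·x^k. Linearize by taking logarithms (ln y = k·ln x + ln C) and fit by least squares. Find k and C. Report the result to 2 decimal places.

With ln yᵢ as the transformed response and ln xᵢ as the regressor:
Over the data: Σln x = 6.7334, Σ(ln x)² = 11.5091, Σln y = 14.6990, Σln x·ln y = 23.3162.
Normal system: [[11.5091, 6.7334]; [6.7334, 5]]·[k, ln C]ᵀ = [23.3162, 14.6990]ᵀ.
Solving (det = 12.2067): k = 1.44237, ln C = 0.99739, so C = exp(0.99739) = 2.71120.

k = 1.44, C = 2.71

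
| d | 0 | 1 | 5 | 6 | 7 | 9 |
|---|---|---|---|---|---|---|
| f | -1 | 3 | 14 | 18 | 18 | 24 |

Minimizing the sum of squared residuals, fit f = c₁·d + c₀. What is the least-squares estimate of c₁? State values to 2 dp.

c₁ = 2.74

Compute the Gram sums: Σd·d = 192, Σd = 28, Σ1 = 6.
For Aᵀf: Σd·f = 523, Σf = 76.
Determinant 192·6 − 28² = 368.
c₁ = (523·6 − 28·76)/368 = 505/184; c₀ = (192·76 − 28·523)/368 = -13/92.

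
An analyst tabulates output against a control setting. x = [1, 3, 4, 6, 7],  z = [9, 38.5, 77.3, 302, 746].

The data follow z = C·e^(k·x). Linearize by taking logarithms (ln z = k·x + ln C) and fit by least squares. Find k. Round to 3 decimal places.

Linearized form: ln z = k·x + ln C. From the 5 transformed points,
XᵀX = [[111.0000, 21.0000]; [21.0000, 5]], rhs = [111.1056, 22.5207]ᵀ  (here Σx = 21.0000, Σ(x)² = 111.0000, Σln z = 22.5207, Σx·ln z = 111.1056).
Solving (det = 114.0000): k = 0.72450, ln C = 1.46125.

k = 0.724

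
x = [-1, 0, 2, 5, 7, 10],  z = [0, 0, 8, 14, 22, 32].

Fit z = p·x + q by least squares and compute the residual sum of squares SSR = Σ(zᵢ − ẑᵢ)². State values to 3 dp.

SSR = 10.672

Compute the Gram sums: Σx·x = 179, Σx = 23, Σ1 = 6.
And Σx·z = 560, Σz = 76.
AᵀA·[p, q]ᵀ = Aᵀz becomes [[179, 23]; [23, 6]]·[p, q]ᵀ = [560, 76]ᵀ.
Δ = 179·6 − 23² = 545.
p = (560·6 − 23·76)/545 = 1612/545; q = (179·76 − 23·560)/545 = 724/545.
Residuals: 888/545, -724/545, 412/545, -1154/545, -18/545, 596/545; SSR = 5816/545.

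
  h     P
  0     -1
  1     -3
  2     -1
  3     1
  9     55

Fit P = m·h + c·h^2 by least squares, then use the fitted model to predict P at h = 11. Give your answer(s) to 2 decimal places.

P̂ = 88.75

With design matrix A, AᵀA = [[95, 765]; [765, 6659]] and AᵀP = [493, 4457]ᵀ.
Eliminating c: 6659·(row 1) − 765·(row 2) gives 47380·m = 6659·493 − 765·4457 = -126718, so m = -63359/23690.
Then c = (4457 − 765·(-63359/23690))/6659 = 4627/4738.
At h = 11: P̂ = (-63359/23690)·(11) + (4627/4738)·(121) = 1051193/11845.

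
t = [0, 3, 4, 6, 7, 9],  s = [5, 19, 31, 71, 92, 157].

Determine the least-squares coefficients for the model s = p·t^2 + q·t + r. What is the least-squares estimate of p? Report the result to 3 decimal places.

p = 2.048

Forming MᵀM = [[10595, 1379, 191]; [1379, 191, 29]; [191, 29, 6]] and Mᵀs = [20448, 2664, 375]ᵀ gives MᵀM·[p, q, r]ᵀ = Mᵀs.
Solving the 3×3 system (Gaussian elimination) gives p = 2965/1448, q = -11663/7240, r = 18471/3620.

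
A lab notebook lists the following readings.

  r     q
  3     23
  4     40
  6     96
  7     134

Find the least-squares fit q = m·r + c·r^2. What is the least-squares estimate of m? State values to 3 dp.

Entries of XᵀX: Σr·r = 110, Σr·r^2 = 650, Σr^2·r^2 = 4034.
Right-hand side: Σr·q = 1743, Σr^2·q = 10869.
XᵀX·[m, c]ᵀ = Xᵀq becomes [[110, 650]; [650, 4034]]·[m, c]ᵀ = [1743, 10869]ᵀ.
Determinant 110·4034 − 650² = 21240.
m = (1743·4034 − 650·10869)/21240 = -933/590; c = (110·10869 − 650·1743)/21240 = 174/59.

m = -1.581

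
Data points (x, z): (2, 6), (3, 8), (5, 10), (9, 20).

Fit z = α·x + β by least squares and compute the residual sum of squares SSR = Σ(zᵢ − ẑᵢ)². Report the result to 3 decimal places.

SSR = 2.991

The normal equations are: 119·α + 19·β = 266;  19·α + 4·β = 44.
(Σx·x = 119, Σx = 19, Σ1 = 4, Σx·z = 266, Σz = 44.)
Determinant 119·4 − 19² = 115.
α = (266·4 − 19·44)/115 = 228/115; β = (119·44 − 19·266)/115 = 182/115.
Residuals: 52/115, 54/115, -172/115, 66/115; SSR = 344/115.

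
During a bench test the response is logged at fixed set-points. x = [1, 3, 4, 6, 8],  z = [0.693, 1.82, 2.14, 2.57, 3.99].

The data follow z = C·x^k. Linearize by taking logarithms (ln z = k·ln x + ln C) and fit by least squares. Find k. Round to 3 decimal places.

Taking logs, ln z = k·ln x + ln C, so regress ln z on ln x.
Σln x = 6.3561, Σ(ln x)² = 10.6632, Σln z = 3.3206, Σln x·ln z = 6.2814.
Equations: 10.6632·k + 6.3561·ln C = 6.2814;  6.3561·k + 5·ln C = 3.3206.
Slope k = (n·Σln x·ln z − Σln x·Σln z)/(n·Σ(ln x)² − (Σln x)²) = (5·6.2814 − 6.3561·3.3206)/12.9161 = 0.79750; ln C = (Σln z − k·Σln x)/n = -0.34968.

k = 0.798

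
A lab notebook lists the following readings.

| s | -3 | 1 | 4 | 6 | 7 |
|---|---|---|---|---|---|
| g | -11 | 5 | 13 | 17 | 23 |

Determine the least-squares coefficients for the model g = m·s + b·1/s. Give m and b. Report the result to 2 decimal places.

Entries of AᵀA: Σs·s = 111, Σs·1/s = 5, Σ1/s·1/s = 8621/7056.
Right-hand side: Σs·g = 353, Σ1/s·g = 505/28.
Eliminating b: (8621/7056)·(row 1) − 5·(row 2) gives (260177/2352)·m = (8621/7056)·353 − 5·(505/28) = 2406913/7056, so m = 2406913/780531.
Then b = ((505/28) − 5·(2406913/780531))/(8621/7056) = 557340/260177.

m = 3.08, b = 2.14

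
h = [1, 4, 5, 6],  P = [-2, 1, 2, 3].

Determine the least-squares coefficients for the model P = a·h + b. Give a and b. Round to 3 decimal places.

The normal system MᵀM·[a, b]ᵀ = MᵀP is [[78, 16]; [16, 4]]·[a, b]ᵀ = [30, 4]ᵀ.
det = 78·4 − 16² = 56.
a = (30·4 − 16·4)/56 = 1; b = (78·4 − 16·30)/56 = -3.

a = 1.000, b = -3.000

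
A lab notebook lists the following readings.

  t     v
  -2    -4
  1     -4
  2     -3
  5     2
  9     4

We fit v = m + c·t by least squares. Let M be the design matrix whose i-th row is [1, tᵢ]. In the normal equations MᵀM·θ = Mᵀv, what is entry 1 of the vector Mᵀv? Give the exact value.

Entry 1 ↔ basis 1, so (Mᵀv)_{1} = Σᵢ vᵢ = (1)·(-4) + (1)·(-4) + (1)·(-3) + (1)·(2) + (1)·(4) = -5.

-5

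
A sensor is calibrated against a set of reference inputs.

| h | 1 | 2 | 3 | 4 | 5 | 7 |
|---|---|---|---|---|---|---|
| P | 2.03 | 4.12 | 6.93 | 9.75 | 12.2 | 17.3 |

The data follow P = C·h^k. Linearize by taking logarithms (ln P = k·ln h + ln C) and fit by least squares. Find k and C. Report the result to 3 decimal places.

With ln Pᵢ as the transformed response and ln hᵢ as the regressor:
Σln h = 6.7334, Σ(ln h)² = 9.9861, Σln P = 11.6892, Σln h·ln P = 15.8382.
Equations: 9.9861·k + 6.7334·ln C = 15.8382;  6.7334·k + 6·ln C = 11.6892.
Slope k = (n·Σln h·ln P − Σln h·Σln P)/(n·Σ(ln h)² − (Σln h)²) = (6·15.8382 − 6.7334·11.6892)/14.5777 = 1.11963; ln C = (Σln P − k·Σln h)/n = 0.69171, so C = exp(0.69171) = 1.99712.

k = 1.120, C = 1.997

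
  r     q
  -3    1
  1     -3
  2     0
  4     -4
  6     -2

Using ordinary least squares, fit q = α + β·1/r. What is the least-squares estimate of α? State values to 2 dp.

Compute the Gram sums: Σ1 = 5, Σ1/r = 19/12, Σ1/r·1/r = 209/144.
And Σq = -8, Σ1/r·q = -14/3.
Determinant 5·(209/144) − (19/12)² = 19/4.
α = ((-8)·(209/144) − (19/12)·(-14/3))/(19/4) = -8/9; β = (5·(-14/3) − (19/12)·(-8))/(19/4) = -128/57.

α = -0.89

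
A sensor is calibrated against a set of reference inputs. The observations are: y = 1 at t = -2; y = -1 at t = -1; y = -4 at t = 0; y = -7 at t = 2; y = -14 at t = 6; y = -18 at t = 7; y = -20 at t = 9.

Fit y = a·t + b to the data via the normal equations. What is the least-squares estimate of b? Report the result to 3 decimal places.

Setting ∂/∂a … = 0 gives: 175·a + 21·b = -405;  21·a + 7·b = -63.
det = 175·7 − 21² = 784.
a = ((-405)·7 − 21·(-63))/784 = -27/14; b = (175·(-63) − 21·(-405))/784 = -45/14.

b = -3.214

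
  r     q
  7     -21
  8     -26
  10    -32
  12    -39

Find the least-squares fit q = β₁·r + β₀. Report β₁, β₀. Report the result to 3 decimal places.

With design matrix M, MᵀM = [[357, 37]; [37, 4]] and Mᵀq = [-1143, -118]ᵀ.
Eliminating β₀: 4·(row 1) − 37·(row 2) gives 59·β₁ = 4·(-1143) − 37·(-118) = -206, so β₁ = -206/59.
Then β₀ = ((-118) − 37·(-206/59))/4 = 165/59.

β₁ = -3.492, β₀ = 2.797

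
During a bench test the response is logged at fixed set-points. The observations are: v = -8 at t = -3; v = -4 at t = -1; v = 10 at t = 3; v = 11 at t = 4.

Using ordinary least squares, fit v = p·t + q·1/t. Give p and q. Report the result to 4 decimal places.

p = 2.7634, q = 1.3205

With design matrix M, MᵀM = [[35, 4]; [4, 185/144]] and Mᵀv = [102, 51/4]ᵀ.
Δ = 35·(185/144) − 4² = 4171/144.
p = (102·(185/144) − 4·(51/4))/(4171/144) = 11526/4171; q = (35·(51/4) − 4·102)/(4171/144) = 5508/4171.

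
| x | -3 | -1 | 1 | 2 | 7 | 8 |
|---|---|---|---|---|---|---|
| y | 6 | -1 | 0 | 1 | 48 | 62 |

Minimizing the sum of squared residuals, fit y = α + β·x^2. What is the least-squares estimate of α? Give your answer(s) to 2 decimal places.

Sums needed: Σ1 = 6, Σx^2 = 128, Σx^2·x^2 = 6596.
For Mᵀy: Σy = 116, Σx^2·y = 6377.
Normal equations: [[6, 128]; [128, 6596]]·[α, β]ᵀ = [116, 6377]ᵀ.
det = 6·6596 − 128² = 23192.
α = (116·6596 − 128·6377)/23192 = -6390/2899; β = (6·6377 − 128·116)/23192 = 11707/11596.

α = -2.20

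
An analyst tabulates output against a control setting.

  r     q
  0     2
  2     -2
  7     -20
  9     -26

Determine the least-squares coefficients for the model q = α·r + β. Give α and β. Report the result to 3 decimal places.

α = -3.226, β = 3.019

XᵀX·[α, β]ᵀ = Xᵀq reads: 134·α + 18·β = -378;  18·α + 4·β = -46.
(Σr·r = 134, Σr = 18, Σ1 = 4, Σr·q = -378, Σq = -46.)
Eliminating β: 4·(row 1) − 18·(row 2) gives 212·α = 4·(-378) − 18·(-46) = -684, so α = -171/53.
Then β = ((-46) − 18·(-171/53))/4 = 160/53.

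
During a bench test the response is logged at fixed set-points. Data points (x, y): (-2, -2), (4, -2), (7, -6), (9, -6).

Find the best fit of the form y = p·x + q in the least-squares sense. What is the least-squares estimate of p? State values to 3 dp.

Normal-equation sums: Σx·x = 150, Σx = 18, Σ1 = 4.
For Aᵀy: Σx·y = -100, Σy = -16.
Eliminating q: 4·(row 1) − 18·(row 2) gives 276·p = 4·(-100) − 18·(-16) = -112, so p = -28/69.
Then q = ((-16) − 18·(-28/69))/4 = -50/23.

p = -0.406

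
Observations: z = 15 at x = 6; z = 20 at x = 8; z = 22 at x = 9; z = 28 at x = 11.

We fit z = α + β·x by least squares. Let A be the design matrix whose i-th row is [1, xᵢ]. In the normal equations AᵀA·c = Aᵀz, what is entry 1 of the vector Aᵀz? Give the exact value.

Entry 1 ↔ basis 1, so (Aᵀz)_{1} = Σᵢ zᵢ = (1)·(15) + (1)·(20) + (1)·(22) + (1)·(28) = 85.

85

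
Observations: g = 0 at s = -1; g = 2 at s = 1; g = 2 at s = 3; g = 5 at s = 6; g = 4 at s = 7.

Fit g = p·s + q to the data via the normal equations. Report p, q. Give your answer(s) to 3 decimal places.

p = 0.545, q = 0.857

Forming AᵀA = [[96, 16]; [16, 5]] and Aᵀg = [66, 13]ᵀ gives AᵀA·[p, q]ᵀ = Aᵀg.
Eliminating q: 5·(row 1) − 16·(row 2) gives 224·p = 5·66 − 16·13 = 122, so p = 61/112.
Then q = (13 − 16·(61/112))/5 = 6/7.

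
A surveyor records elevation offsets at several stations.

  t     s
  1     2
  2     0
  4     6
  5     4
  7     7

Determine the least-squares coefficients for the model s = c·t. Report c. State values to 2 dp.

Compute the Gram sums: Σt·t = 95.
Right-hand side: Σt·s = 95.
c = 95/95 = 1.

c = 1.00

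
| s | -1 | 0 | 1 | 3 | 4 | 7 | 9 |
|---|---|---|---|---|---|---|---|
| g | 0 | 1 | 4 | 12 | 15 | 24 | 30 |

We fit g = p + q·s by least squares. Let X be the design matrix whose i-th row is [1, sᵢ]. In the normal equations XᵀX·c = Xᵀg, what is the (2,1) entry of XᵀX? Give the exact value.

23

Row 2 ↔ basis s, column 1 ↔ basis 1, so (XᵀX)_{2,1} = Σᵢ s = (-1)·(1) + (0)·(1) + (1)·(1) + (3)·(1) + (4)·(1) + (7)·(1) + (9)·(1) = 23.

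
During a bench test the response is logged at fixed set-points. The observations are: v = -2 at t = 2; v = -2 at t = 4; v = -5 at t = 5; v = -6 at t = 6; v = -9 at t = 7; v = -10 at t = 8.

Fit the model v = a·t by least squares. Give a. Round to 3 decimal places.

a = -1.113

MᵀM·[a]ᵀ = Mᵀv reads: 194·a = -216.
(Σt·t = 194, Σt·v = -216.)
Hence a = -216 / 194 ≈ -1.1134.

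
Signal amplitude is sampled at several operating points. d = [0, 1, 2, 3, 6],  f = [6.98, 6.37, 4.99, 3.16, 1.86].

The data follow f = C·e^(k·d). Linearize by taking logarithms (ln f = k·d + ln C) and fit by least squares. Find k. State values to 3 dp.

Linearized form: ln f = k·d + ln C. From the 5 transformed points,
Σd = 12.0000, Σ(d)² = 50.0000, Σln f = 7.1732, Σd·ln f = 12.2416.
Normal system: [[50.0000, 12.0000]; [12.0000, 5]]·[k, ln C]ᵀ = [12.2416, 7.1732]ᵀ.
Slope k = (n·Σd·ln f − Σd·Σln f)/(n·Σ(d)² − (Σd)²) = (5·12.2416 − 12.0000·7.1732)/106.0000 = -0.23463; ln C = (Σln f − k·Σd)/n = 1.99775.

k = -0.235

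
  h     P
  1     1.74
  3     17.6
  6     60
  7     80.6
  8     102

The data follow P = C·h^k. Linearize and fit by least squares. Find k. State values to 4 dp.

k = 1.9515

Linearized form: ln P = k·ln h + ln C. From the 5 transformed points,
Σln h = 6.9157, Σ(ln h)² = 12.5280, Σln P = 16.5306, Σln h·ln P = 28.6457.
Equations: 12.5280·k + 6.9157·ln C = 28.6457;  6.9157·k + 5·ln C = 16.5306.
Solving (det = 14.8127): k = 1.95153, ln C = 0.60687.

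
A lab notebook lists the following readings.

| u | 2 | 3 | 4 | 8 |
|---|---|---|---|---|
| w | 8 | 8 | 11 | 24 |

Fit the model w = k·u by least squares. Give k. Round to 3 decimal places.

k = 2.968

From the data, Σu·u = 93.
And Σu·w = 276.
Hence k = 276 / 93 ≈ 2.96774.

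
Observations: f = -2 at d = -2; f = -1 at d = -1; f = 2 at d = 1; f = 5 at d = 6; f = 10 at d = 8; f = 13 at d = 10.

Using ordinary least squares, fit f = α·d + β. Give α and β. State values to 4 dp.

α = 1.1809, β = 0.1702

Compute the Gram sums: Σd·d = 206, Σd = 22, Σ1 = 6.
And Σd·f = 247, Σf = 27.
So MᵀM·[α, β]ᵀ = Mᵀf: [[206, 22]; [22, 6]]·[α, β]ᵀ = [247, 27]ᵀ.
Determinant 206·6 − 22² = 752.
α = (247·6 − 22·27)/752 = 111/94; β = (206·27 − 22·247)/752 = 8/47.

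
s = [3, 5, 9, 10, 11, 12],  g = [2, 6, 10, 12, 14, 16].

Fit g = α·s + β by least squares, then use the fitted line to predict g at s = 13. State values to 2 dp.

Forming XᵀX = [[480, 50]; [50, 6]] and Xᵀg = [592, 60]ᵀ gives XᵀX·[α, β]ᵀ = Xᵀg.
det = 480·6 − 50² = 380.
α = (592·6 − 50·60)/380 = 138/95; β = (480·60 − 50·592)/380 = -40/19.
At s = 13: ĝ = (138/95)·(13) + (-40/19)·(1) = 1594/95.

ĝ = 16.78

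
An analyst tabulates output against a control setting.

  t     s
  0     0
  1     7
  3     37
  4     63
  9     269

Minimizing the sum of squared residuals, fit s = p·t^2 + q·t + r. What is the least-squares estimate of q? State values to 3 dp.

Sums needed: Σt^2·t^2 = 6899, Σt^2·t = 821, Σt^2 = 107, Σt·t = 107, Σt = 17, Σ1 = 5.
Moment sums: Σt^2·s = 23137, Σt·s = 2791, Σs = 376.
So XᵀX·[p, q, r]ᵀ = Xᵀs: [[6899, 821, 107]; [821, 107, 17]; [107, 17, 5]]·[p, q, r]ᵀ = [23137, 2791, 376]ᵀ.
Row-reducing yields p = 7069/2464, q = 10063/2464, r = -9/112.

q = 4.084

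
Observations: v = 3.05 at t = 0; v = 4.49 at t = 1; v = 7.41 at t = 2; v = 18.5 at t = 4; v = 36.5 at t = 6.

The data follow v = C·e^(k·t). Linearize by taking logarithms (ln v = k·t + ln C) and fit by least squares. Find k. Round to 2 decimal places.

Let Y = ln v. Fitting Y = k·t + ln C by least squares:
Σt = 13.0000, Σ(t)² = 57.0000, Σln v = 11.1349, Σt·ln v = 38.7625.
Normal system: [[57.0000, 13.0000]; [13.0000, 5]]·[k, ln C]ᵀ = [38.7625, 11.1349]ᵀ.
Δ = 57.0000·5 − (13.0000)² = 116.0000; k = (38.7625·5 − 13.0000·11.1349)/116.0000 = 0.42292, ln C = (57.0000·11.1349 − 13.0000·38.7625)/116.0000 = 1.12739.

k = 0.42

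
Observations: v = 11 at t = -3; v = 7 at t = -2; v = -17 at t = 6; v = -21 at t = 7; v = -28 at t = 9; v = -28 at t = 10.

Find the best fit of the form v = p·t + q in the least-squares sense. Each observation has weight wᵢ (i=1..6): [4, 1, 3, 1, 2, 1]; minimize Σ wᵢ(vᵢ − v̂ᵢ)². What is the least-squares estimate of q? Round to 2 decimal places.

The normal equations are: 459·p + 39·q = -1383;  39·p + 12·q = -105.
det = 459·12 − 39² = 3987.
p = ((-1383)·12 − 39·(-105))/3987 = -1389/443; q = (459·(-105) − 39·(-1383))/3987 = 638/443.

q = 1.44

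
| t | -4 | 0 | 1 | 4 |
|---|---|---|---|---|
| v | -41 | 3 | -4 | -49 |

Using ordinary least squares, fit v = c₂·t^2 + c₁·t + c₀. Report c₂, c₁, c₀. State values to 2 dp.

c₂ = -2.91, c₁ = -1.05, c₀ = 1.53

Forming XᵀX = [[513, 1, 33]; [1, 33, 1]; [33, 1, 4]] and Xᵀv = [-1444, -36, -91]ᵀ gives XᵀX·[c₂, c₁, c₀]ᵀ = Xᵀv.
Inverting the 3×3 Gram matrix, [c₂, c₁, c₀]ᵀ = [-2850/979, -1027/979, 1497/979]ᵀ.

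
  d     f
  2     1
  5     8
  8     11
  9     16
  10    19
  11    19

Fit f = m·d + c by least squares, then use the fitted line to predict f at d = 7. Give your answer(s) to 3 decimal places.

f̂ = 11.307

MᵀM·[m, c]ᵀ = Mᵀf reads: 395·m + 45·c = 673;  45·m + 6·c = 74.
Eliminating c: 6·(row 1) − 45·(row 2) gives 345·m = 6·673 − 45·74 = 708, so m = 236/115.
Then c = (74 − 45·(236/115))/6 = -211/69.
At d = 7: f̂ = (236/115)·(7) + (-211/69)·(1) = 3901/345.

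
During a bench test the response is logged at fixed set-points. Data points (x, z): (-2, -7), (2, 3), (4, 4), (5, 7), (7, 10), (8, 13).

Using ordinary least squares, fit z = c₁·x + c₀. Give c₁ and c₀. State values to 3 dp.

c₁ = 1.894, c₀ = -2.576

Normal-equation sums: Σx·x = 162, Σx = 24, Σ1 = 6.
Moment sums: Σx·z = 245, Σz = 30.
So MᵀM·[c₁, c₀]ᵀ = Mᵀz: [[162, 24]; [24, 6]]·[c₁, c₀]ᵀ = [245, 30]ᵀ.
Δ = 162·6 − 24² = 396.
c₁ = (245·6 − 24·30)/396 = 125/66; c₀ = (162·30 − 24·245)/396 = -85/33.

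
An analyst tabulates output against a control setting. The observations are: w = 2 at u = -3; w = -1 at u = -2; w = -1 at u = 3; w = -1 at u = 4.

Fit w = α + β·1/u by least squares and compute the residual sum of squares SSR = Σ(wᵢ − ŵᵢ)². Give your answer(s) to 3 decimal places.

Compute the Gram sums: Σ1 = 4, Σ1/u = -1/4, Σ1/u·1/u = 77/144.
For Aᵀw: Σw = -1, Σ1/u·w = -3/4.
AᵀA·[α, β]ᵀ = Aᵀw becomes [[4, -1/4]; [-1/4, 77/144]]·[α, β]ᵀ = [-1, -3/4]ᵀ.
Δ = 4·(77/144) − (-1/4)² = 299/144.
α = ((-1)·(77/144) − (-1/4)·(-3/4))/(299/144) = -8/23; β = (4·(-3/4) − (-1/4)·(-1))/(299/144) = -36/23.
Residuals: 42/23, -33/23, -3/23, -6/23; SSR = 126/23.

SSR = 5.478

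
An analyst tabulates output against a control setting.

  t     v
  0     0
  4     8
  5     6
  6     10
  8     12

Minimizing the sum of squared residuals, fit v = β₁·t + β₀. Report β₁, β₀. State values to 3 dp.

β₁ = 1.489, β₀ = 0.352

Forming AᵀA = [[141, 23]; [23, 5]] and Aᵀv = [218, 36]ᵀ gives AᵀA·[β₁, β₀]ᵀ = Aᵀv.
Δ = 141·5 − 23² = 176.
β₁ = (218·5 − 23·36)/176 = 131/88; β₀ = (141·36 − 23·218)/176 = 31/88.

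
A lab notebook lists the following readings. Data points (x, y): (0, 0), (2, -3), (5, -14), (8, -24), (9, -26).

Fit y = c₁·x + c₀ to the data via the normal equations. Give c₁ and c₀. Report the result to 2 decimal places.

The normal equations are: 174·c₁ + 24·c₀ = -502;  24·c₁ + 5·c₀ = -67.
Determinant 174·5 − 24² = 294.
c₁ = ((-502)·5 − 24·(-67))/294 = -451/147; c₀ = (174·(-67) − 24·(-502))/294 = 65/49.

c₁ = -3.07, c₀ = 1.33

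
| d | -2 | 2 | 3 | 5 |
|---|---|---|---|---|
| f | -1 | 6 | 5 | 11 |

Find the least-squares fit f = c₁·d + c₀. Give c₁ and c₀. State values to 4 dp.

c₁ = 1.6154, c₀ = 2.0192

Normal-equation sums: Σd·d = 42, Σd = 8, Σ1 = 4.
Moment sums: Σd·f = 84, Σf = 21.
Eliminating c₀: 4·(row 1) − 8·(row 2) gives 104·c₁ = 4·84 − 8·21 = 168, so c₁ = 21/13.
Then c₀ = (21 − 8·(21/13))/4 = 105/52.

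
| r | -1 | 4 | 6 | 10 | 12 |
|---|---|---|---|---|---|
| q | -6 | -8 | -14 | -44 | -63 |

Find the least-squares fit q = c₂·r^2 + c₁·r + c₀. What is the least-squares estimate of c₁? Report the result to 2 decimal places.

c₁ = 1.30

Sums needed: Σr^2·r^2 = 32289, Σr^2·r = 3007, Σr^2 = 297, Σr·r = 297, Σr = 31, Σ1 = 5.
For Aᵀq: Σr^2·q = -14110, Σr·q = -1306, Σq = -135.
Row-reducing yields c₂ = -28647/55126, c₁ = 143833/110252, c₀ = -465305/110252.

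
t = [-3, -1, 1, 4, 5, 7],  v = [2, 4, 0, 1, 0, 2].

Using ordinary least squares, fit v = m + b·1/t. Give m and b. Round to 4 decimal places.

m = 1.5880, b = -2.0336

The normal system XᵀX·[m, b]ᵀ = Xᵀv is [[6, 109/420]; [109/420, 394081/176400]]·[m, b]ᵀ = [9, -347/84]ᵀ.
Δ = 6·(394081/176400) − (109/420)² = 470521/35280.
m = (9·(394081/176400) − (109/420)·(-347/84))/(470521/35280) = 3735844/2352605; b = (6·(-347/84) − (109/420)·9)/(470521/35280) = -956844/470521.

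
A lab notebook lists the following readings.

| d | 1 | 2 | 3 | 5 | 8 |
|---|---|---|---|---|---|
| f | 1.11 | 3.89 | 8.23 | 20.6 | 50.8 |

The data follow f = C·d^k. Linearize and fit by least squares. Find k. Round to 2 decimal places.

k = 1.83

Taking logs, ln f = k·ln d + ln C, so regress ln f on ln d.
Over the data: Σln d = 5.4806, Σ(ln d)² = 8.6018, Σln f = 10.5237, Σln d·ln f = 16.2941.
Normal system: [[8.6018, 5.4806]; [5.4806, 5]]·[k, ln C]ᵀ = [16.2941, 10.5237]ᵀ.
Δ = 8.6018·5 − (5.4806)² = 12.9714; k = (16.2941·5 − 5.4806·10.5237)/12.9714 = 1.83430, ln C = (8.6018·10.5237 − 5.4806·16.2941)/12.9714 = 0.09412.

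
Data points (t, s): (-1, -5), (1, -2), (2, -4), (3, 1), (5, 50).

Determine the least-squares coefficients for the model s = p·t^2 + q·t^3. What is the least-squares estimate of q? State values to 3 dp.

q = 0.979

Sums needed: Σt^2·t^2 = 724, Σt^2·t^3 = 3400, Σt^3·t^3 = 16420.
And Σt^2·s = 1236, Σt^3·s = 6248.
So MᵀM·[p, q]ᵀ = Mᵀs: [[724, 3400]; [3400, 16420]]·[p, q]ᵀ = [1236, 6248]ᵀ.
det = 724·16420 − 3400² = 328080.
p = (1236·16420 − 3400·6248)/328080 = -11851/4101; q = (724·6248 − 3400·1236)/328080 = 20072/20505.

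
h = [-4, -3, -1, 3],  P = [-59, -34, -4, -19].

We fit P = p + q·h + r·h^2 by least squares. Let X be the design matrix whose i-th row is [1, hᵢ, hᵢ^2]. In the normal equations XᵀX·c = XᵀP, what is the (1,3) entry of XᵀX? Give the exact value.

35

Row 1 ↔ basis 1, column 3 ↔ basis h^2, so (XᵀX)_{1,3} = Σᵢ h^2 = (1)·(16) + (1)·(9) + (1)·(1) + (1)·(9) = 35.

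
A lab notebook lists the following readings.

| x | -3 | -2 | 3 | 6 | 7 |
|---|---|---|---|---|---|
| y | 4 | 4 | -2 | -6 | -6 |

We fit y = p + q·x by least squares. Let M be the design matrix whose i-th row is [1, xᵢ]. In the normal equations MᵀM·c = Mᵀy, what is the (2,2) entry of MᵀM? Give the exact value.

Row 2 ↔ basis x, column 2 ↔ basis x, so (MᵀM)_{2,2} = Σᵢ (x)·(x) = (-3)·(-3) + (-2)·(-2) + (3)·(3) + (6)·(6) + (7)·(7) = 107.

107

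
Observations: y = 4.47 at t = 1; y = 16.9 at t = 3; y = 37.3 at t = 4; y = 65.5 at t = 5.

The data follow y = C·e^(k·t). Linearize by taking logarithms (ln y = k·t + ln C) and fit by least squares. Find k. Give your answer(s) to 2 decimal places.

Linearized form: ln y = k·t + ln C. From the 4 transformed points,
Σt = 13.0000, Σ(t)² = 51.0000, Σln y = 12.1257, Σt·ln y = 45.3656.
Equations: 51.0000·k + 13.0000·ln C = 45.3656;  13.0000·k + 4·ln C = 12.1257.
Slope k = (n·Σt·ln y − Σt·Σln y)/(n·Σ(t)² − (Σt)²) = (4·45.3656 − 13.0000·12.1257)/35.0000 = 0.68079; ln C = (Σln y − k·Σt)/n = 0.81888.

k = 0.68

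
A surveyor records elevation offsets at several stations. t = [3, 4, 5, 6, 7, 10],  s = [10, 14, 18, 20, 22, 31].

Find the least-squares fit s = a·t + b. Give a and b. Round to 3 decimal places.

a = 2.892, b = 2.297

From the data, Σt·t = 235, Σt = 35, Σ1 = 6.
Right-hand side: Σt·s = 760, Σs = 115.
MᵀM·[a, b]ᵀ = Mᵀs becomes [[235, 35]; [35, 6]]·[a, b]ᵀ = [760, 115]ᵀ.
Eliminating b: 6·(row 1) − 35·(row 2) gives 185·a = 6·760 − 35·115 = 535, so a = 107/37.
Then b = (115 − 35·(107/37))/6 = 85/37.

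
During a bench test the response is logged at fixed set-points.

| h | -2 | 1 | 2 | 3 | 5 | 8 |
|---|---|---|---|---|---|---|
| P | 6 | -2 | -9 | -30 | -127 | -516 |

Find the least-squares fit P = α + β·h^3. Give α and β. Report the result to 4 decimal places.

Entries of XᵀX: Σ1 = 6, Σh^3 = 665, Σh^3·h^3 = 278627.
Right-hand side: ΣP = -678, Σh^3·P = -280999.
XᵀX·[α, β]ᵀ = XᵀP becomes [[6, 665]; [665, 278627]]·[α, β]ᵀ = [-678, -280999]ᵀ.
det = 6·278627 − 665² = 1229537.
α = ((-678)·278627 − 665·(-280999))/1229537 = -2044771/1229537; β = (6·(-280999) − 665·(-678))/1229537 = -1235124/1229537.

α = -1.6630, β = -1.0045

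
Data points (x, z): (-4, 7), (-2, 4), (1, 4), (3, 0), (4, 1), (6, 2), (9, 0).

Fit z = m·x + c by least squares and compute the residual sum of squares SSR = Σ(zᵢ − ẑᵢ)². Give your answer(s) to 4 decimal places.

With design matrix M, MᵀM = [[163, 17]; [17, 7]] and Mᵀz = [-16, 18]ᵀ.
Eliminating c: 7·(row 1) − 17·(row 2) gives 852·m = 7·(-16) − 17·18 = -418, so m = -209/426.
Then c = (18 − 17·(-209/426))/7 = 1603/426.
Residuals: 181/142, -317/426, 155/213, -488/213, -341/426, 503/426, 139/213; SSR = 2219/213.

SSR = 10.4178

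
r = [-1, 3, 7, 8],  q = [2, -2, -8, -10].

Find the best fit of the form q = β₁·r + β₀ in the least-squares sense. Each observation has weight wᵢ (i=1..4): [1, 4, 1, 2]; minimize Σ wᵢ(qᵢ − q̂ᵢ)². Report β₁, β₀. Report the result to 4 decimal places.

β₁ = -1.4029, β₀ = 1.7122

Sums needed: Σwᵢ·r·r = 214, Σwᵢ·r = 34, Σwᵢ·1 = 8.
Right-hand side: Σwᵢ·r·q = -242, Σwᵢ·q = -34.
det = 214·8 − 34² = 556.
β₁ = ((-242)·8 − 34·(-34))/556 = -195/139; β₀ = (214·(-34) − 34·(-242))/556 = 238/139.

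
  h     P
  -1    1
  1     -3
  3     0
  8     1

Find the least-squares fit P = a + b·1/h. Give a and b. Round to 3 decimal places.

a = -0.042, b = -1.813

The normal system XᵀX·[a, b]ᵀ = XᵀP is [[4, 11/24]; [11/24, 1225/576]]·[a, b]ᵀ = [-1, -31/8]ᵀ.
Determinant 4·(1225/576) − (11/24)² = 531/64.
a = ((-1)·(1225/576) − (11/24)·(-31/8))/(531/64) = -202/4779; b = (4·(-31/8) − (11/24)·(-1))/(531/64) = -2888/1593.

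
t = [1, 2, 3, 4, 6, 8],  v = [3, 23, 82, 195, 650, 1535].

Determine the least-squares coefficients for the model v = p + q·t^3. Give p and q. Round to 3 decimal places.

p = 0.958, q = 2.998

Normal-equation sums: Σ1 = 6, Σt^3 = 828, Σt^3·t^3 = 313690.
For Mᵀv: Σv = 2488, Σt^3·v = 941201.
Δ = 6·313690 − 828² = 1196556.
p = (2488·313690 − 828·941201)/1196556 = 286573/299139; q = (6·941201 − 828·2488)/1196556 = 597857/199426.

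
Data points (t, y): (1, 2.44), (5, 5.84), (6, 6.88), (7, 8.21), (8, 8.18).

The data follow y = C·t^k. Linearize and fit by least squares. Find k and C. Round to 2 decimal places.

k = 0.59, C = 2.41

Linearized form: ln y = k·ln t + ln C. From the 5 transformed points,
XᵀX = [[13.9113, 7.4265]; [7.4265, 5]], rhs = [14.7630, 8.7924]ᵀ  (here Σln t = 7.4265, Σ(ln t)² = 13.9113, Σln y = 8.7924, Σln t·ln y = 14.7630).
Slope k = (n·Σln t·ln y − Σln t·Σln y)/(n·Σ(ln t)² − (Σln t)²) = (5·14.7630 − 7.4265·8.7924)/14.4030 = 0.59140; ln C = (Σln y − k·Σln t)/n = 0.88007, so C = exp(0.88007) = 2.41106.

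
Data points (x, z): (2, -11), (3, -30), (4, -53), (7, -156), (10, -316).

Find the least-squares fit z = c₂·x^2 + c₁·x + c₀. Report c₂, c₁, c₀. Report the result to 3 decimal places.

c₂ = -2.979, c₁ = -2.203, c₀ = 4.320

Compute the Gram sums: Σx^2·x^2 = 12754, Σx^2·x = 1442, Σx^2 = 178, Σx·x = 178, Σx = 26, Σ1 = 5.
For Aᵀz: Σx^2·z = -40406, Σx·z = -4576, Σz = -566.
So AᵀA·[c₂, c₁, c₀]ᵀ = Aᵀz: [[12754, 1442, 178]; [1442, 178, 26]; [178, 26, 5]]·[c₂, c₁, c₀]ᵀ = [-40406, -4576, -566]ᵀ.
Inverting the 3×3 Gram matrix, [c₂, c₁, c₀]ᵀ = [-9915/3328, -7333/3328, 1797/416]ᵀ.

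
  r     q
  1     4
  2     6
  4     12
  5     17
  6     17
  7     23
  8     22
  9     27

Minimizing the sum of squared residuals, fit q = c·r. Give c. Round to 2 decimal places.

The normal equations are: 276·c = 831.
(Σr·r = 276, Σr·q = 831.)
Hence c = 831 / 276 ≈ 3.01087.

c = 3.01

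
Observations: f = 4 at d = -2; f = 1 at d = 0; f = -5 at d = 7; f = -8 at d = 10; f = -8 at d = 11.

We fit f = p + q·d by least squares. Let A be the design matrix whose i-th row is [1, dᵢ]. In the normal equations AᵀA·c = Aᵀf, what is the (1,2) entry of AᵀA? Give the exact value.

26

Row 1 ↔ basis 1, column 2 ↔ basis d, so (AᵀA)_{1,2} = Σᵢ d = (1)·(-2) + (1)·(0) + (1)·(7) + (1)·(10) + (1)·(11) = 26.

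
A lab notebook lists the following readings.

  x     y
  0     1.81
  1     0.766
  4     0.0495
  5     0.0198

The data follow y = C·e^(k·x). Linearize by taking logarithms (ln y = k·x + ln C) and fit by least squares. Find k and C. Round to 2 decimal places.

Linearized form: ln y = k·x + ln C. From the 4 transformed points,
Σx = 10.0000, Σ(x)² = 42.0000, Σln y = -6.6011, Σx·ln y = -31.9001.
Normal system: [[42.0000, 10.0000]; [10.0000, 4]]·[k, ln C]ᵀ = [-31.9001, -6.6011]ᵀ.
Δ = 42.0000·4 − (10.0000)² = 68.0000; k = (-31.9001·4 − 10.0000·-6.6011)/68.0000 = -0.90572, ln C = (42.0000·-6.6011 − 10.0000·-31.9001)/68.0000 = 0.61404, so C = exp(0.61404) = 1.84787.

k = -0.91, C = 1.85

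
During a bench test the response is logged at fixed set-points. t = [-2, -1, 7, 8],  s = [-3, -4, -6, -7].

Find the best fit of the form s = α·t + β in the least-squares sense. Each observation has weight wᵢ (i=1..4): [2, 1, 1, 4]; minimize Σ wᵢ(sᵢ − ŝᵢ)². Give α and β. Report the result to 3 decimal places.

Forming AᵀWA = [[314, 34]; [34, 8]] and AᵀWs = [-250, -44]ᵀ gives AᵀWA·[α, β]ᵀ = AᵀWs.
Eliminating β: 8·(row 1) − 34·(row 2) gives 1356·α = 8·(-250) − 34·(-44) = -504, so α = -42/113.
Then β = ((-44) − 34·(-42/113))/8 = -443/113.

α = -0.372, β = -3.920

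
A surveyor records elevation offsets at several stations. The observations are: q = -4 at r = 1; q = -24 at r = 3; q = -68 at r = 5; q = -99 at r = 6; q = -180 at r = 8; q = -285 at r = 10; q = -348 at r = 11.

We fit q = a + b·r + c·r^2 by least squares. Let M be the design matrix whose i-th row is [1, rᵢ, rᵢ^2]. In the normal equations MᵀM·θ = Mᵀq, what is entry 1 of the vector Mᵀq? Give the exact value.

Entry 1 ↔ basis 1, so (Mᵀq)_{1} = Σᵢ qᵢ = (1)·(-4) + (1)·(-24) + (1)·(-68) + (1)·(-99) + (1)·(-180) + (1)·(-285) + (1)·(-348) = -1008.

-1008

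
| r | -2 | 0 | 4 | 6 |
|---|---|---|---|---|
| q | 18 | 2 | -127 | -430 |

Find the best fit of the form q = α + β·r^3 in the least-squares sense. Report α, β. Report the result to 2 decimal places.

α = 1.74, β = -2.00

With design matrix M, MᵀM = [[4, 272]; [272, 50816]] and Mᵀq = [-537, -101152]ᵀ.
Δ = 4·50816 − 272² = 129280.
α = ((-537)·50816 − 272·(-101152))/129280 = 1759/1010; β = (4·(-101152) − 272·(-537))/129280 = -16159/8080.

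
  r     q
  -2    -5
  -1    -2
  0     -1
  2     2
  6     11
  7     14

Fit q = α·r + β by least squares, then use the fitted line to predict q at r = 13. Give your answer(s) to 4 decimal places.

q̂ = 25.4810

With design matrix X, XᵀX = [[94, 12]; [12, 6]] and Xᵀq = [180, 19]ᵀ.
Eliminating β: 6·(row 1) − 12·(row 2) gives 420·α = 6·180 − 12·19 = 852, so α = 71/35.
Then β = (19 − 12·(71/35))/6 = -187/210.
At r = 13: q̂ = (71/35)·(13) + (-187/210)·(1) = 5351/210.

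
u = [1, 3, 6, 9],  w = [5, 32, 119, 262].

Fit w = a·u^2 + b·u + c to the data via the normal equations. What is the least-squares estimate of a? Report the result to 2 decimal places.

From the data, Σu^2·u^2 = 7939, Σu^2·u = 973, Σu^2 = 127, Σu·u = 127, Σu = 19, Σ1 = 4.
And Σu^2·w = 25799, Σu·w = 3173, Σw = 418.
Normal equations: [[7939, 973, 127]; [973, 127, 19]; [127, 19, 4]]·[a, b, c]ᵀ = [25799, 3173, 418]ᵀ.
Inverting the 3×3 Gram matrix, [a, b, c]ᵀ = [4735/1524, 535/508, 649/762]ᵀ.

a = 3.11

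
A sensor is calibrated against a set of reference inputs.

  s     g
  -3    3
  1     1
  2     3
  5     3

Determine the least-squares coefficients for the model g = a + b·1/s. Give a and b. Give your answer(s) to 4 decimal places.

Compute the Gram sums: Σ1 = 4, Σ1/s = 41/30, Σ1/s·1/s = 1261/900.
Moment sums: Σg = 10, Σ1/s·g = 21/10.
So XᵀX·[a, b]ᵀ = Xᵀg: [[4, 41/30]; [41/30, 1261/900]]·[a, b]ᵀ = [10, 21/10]ᵀ.
Eliminating b: (1261/900)·(row 1) − (41/30)·(row 2) gives (1121/300)·a = (1261/900)·10 − (41/30)·(21/10) = 10027/900, so a = 10027/3363.
Then b = ((21/10) − (41/30)·(10027/3363))/(1261/900) = -1580/1121.

a = 2.9816, b = -1.4095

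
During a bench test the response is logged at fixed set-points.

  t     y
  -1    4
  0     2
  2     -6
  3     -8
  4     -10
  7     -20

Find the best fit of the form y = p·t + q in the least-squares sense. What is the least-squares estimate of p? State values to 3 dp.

p = -3.012

From the data, Σt·t = 79, Σt = 15, Σ1 = 6.
For Mᵀy: Σt·y = -220, Σy = -38.
Determinant 79·6 − 15² = 249.
p = ((-220)·6 − 15·(-38))/249 = -250/83; q = (79·(-38) − 15·(-220))/249 = 298/249.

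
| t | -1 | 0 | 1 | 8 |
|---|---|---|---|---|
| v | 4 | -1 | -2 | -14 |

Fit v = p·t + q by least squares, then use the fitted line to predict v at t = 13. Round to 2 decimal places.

The normal equations are: 66·p + 8·q = -118;  8·p + 4·q = -13.
(Σt·t = 66, Σt = 8, Σ1 = 4, Σt·v = -118, Σv = -13.)
Δ = 66·4 − 8² = 200.
p = ((-118)·4 − 8·(-13))/200 = -46/25; q = (66·(-13) − 8·(-118))/200 = 43/100.
At t = 13: v̂ = (-46/25)·(13) + (43/100)·(1) = -2349/100.

v̂ = -23.49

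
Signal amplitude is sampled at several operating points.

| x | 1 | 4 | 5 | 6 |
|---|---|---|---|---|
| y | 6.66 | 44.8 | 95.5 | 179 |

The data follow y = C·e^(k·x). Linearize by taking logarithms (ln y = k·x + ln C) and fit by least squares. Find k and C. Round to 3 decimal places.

With ln yᵢ as the transformed response and xᵢ as the regressor:
Σx = 16.0000, Σ(x)² = 78.0000, Σln y = 15.4448, Σx·ln y = 71.0249.
Equations: 78.0000·k + 16.0000·ln C = 71.0249;  16.0000·k + 4·ln C = 15.4448.
Solving (det = 56.0000): k = 0.66040, ln C = 1.21963, so C = exp(1.21963) = 3.38593.

k = 0.660, C = 3.386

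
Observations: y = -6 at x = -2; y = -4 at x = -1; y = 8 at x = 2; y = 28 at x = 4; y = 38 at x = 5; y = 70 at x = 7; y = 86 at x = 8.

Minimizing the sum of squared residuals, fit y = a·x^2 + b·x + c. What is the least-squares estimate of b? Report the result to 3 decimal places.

b = 3.545

The normal equations are: 7411·a + 1043·b + 163·c = 10336;  1043·a + 163·b + 23·c = 1512;  163·a + 23·b + 7·c = 220.
(Σx^2·x^2 = 7411, Σx^2·x = 1043, Σx^2 = 163, Σx·x = 163, Σx = 23, Σ1 = 7, Σx^2·y = 10336, Σx·y = 1512, Σy = 220.)
Solving the 3×3 system (Gaussian elimination) gives a = 1153/1221, b = 39/11, c = -2698/1221.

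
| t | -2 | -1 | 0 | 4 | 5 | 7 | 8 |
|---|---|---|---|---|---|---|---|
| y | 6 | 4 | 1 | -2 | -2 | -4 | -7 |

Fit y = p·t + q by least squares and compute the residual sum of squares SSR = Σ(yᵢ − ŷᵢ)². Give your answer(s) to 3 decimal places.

SSR = 6.673

Forming MᵀM = [[159, 21]; [21, 7]] and Mᵀy = [-118, -4]ᵀ gives MᵀM·[p, q]ᵀ = Mᵀy.
det = 159·7 − 21² = 672.
p = ((-118)·7 − 21·(-4))/672 = -53/48; q = (159·(-4) − 21·(-118))/672 = 307/112.
Residuals: 353/336, 13/84, -195/112, -109/336, 131/168, 83/84, -305/336; SSR = 1121/168.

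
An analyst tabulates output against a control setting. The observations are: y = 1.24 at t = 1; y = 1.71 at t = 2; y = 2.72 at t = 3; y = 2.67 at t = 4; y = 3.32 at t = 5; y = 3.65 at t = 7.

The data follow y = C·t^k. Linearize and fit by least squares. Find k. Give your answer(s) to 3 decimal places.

k = 0.582

With ln yᵢ as the transformed response and ln tᵢ as the regressor:
AᵀA = [[9.9861, 6.7334]; [6.7334, 6]], rhs = [7.2833, 5.2290]ᵀ  (here Σln t = 6.7334, Σ(ln t)² = 9.9861, Σln y = 5.2290, Σln t·ln y = 7.2833).
Δ = 9.9861·6 − (6.7334)² = 14.5777; k = (7.2833·6 − 6.7334·5.2290)/14.5777 = 0.58246, ln C = (9.9861·5.2290 − 6.7334·7.2833)/14.5777 = 0.21785.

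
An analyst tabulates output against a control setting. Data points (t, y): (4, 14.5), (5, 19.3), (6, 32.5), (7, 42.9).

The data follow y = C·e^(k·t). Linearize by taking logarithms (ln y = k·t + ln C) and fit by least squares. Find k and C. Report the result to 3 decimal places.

k = 0.378, C = 3.134

With ln yᵢ as the transformed response and tᵢ as the regressor:
Σt = 22.0000, Σ(t)² = 126.0000, Σln y = 12.8744, Σt·ln y = 72.6967.
Equations: 126.0000·k + 22.0000·ln C = 72.6967;  22.0000·k + 4·ln C = 12.8744.
Δ = 126.0000·4 − (22.0000)² = 20.0000; k = (72.6967·4 − 22.0000·12.8744)/20.0000 = 0.37753, ln C = (126.0000·12.8744 − 22.0000·72.6967)/20.0000 = 1.14217, so C = exp(1.14217) = 3.13357.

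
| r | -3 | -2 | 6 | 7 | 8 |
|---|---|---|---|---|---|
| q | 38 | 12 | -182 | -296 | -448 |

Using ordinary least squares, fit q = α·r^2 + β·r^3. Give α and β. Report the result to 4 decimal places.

The normal equations are: 7890·α + 57076·β = -49338;  57076·α + 427242·β = -371338.
(Σr^2·r^2 = 7890, Σr^2·r^3 = 57076, Σr^3·r^3 = 427242, Σr^2·q = -49338, Σr^3·q = -371338.)
Eliminating β: 427242·(row 1) − 57076·(row 2) gives 113269604·α = 427242·(-49338) − 57076·(-371338) = 115221892, so α = 28805473/28317401.
Then β = ((-371338) − 57076·(28805473/28317401))/427242 = -28460283/28317401.

α = 1.0172, β = -1.0050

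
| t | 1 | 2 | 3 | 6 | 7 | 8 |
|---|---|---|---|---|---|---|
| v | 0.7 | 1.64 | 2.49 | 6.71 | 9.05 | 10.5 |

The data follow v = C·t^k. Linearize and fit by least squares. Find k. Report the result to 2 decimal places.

k = 1.31

With ln vᵢ as the transformed response and ln tᵢ as the regressor:
Σln t = 7.6089, Σ(ln t)² = 13.0084, Σln v = 7.5080, Σln t·ln v = 13.9319.
Equations: 13.0084·k + 7.6089·ln C = 13.9319;  7.6089·k + 6·ln C = 7.5080.
Solving (det = 20.1558): k = 1.31295, ln C = -0.41367.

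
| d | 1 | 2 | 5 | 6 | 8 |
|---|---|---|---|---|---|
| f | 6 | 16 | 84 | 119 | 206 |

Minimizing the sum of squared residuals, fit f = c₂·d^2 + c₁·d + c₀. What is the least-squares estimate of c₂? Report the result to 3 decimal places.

c₂ = 3.015

XᵀX·[c₂, c₁, c₀]ᵀ = Xᵀf reads: 6034·c₂ + 862·c₁ + 130·c₀ = 19638;  862·c₂ + 130·c₁ + 22·c₀ = 2820;  130·c₂ + 22·c₁ + 5·c₀ = 431.
(Σd^2·d^2 = 6034, Σd^2·d = 862, Σd^2 = 130, Σd·d = 130, Σd = 22, Σ1 = 5, Σd^2·f = 19638, Σd·f = 2820, Σf = 431.)
Inverting the 3×3 Gram matrix, [c₂, c₁, c₀]ᵀ = [5041/1672, 2481/1672, 268/209]ᵀ.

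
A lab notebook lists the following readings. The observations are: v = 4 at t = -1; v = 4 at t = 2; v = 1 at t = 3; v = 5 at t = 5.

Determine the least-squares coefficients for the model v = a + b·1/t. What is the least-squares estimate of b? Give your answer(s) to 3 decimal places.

b = -0.559

From the data, Σ1 = 4, Σ1/t = 1/30, Σ1/t·1/t = 1261/900.
Moment sums: Σv = 14, Σ1/t·v = -2/3.
So MᵀM·[a, b]ᵀ = Mᵀv: [[4, 1/30]; [1/30, 1261/900]]·[a, b]ᵀ = [14, -2/3]ᵀ.
det = 4·(1261/900) − (1/30)² = 1681/300.
a = (14·(1261/900) − (1/30)·(-2/3))/(1681/300) = 17674/5043; b = (4·(-2/3) − (1/30)·14)/(1681/300) = -940/1681.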